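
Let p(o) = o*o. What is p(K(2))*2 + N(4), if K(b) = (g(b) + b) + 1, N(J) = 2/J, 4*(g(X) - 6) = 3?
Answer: 1525/8 ≈ 190.63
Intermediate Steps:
g(X) = 27/4 (g(X) = 6 + (¼)*3 = 6 + ¾ = 27/4)
K(b) = 31/4 + b (K(b) = (27/4 + b) + 1 = 31/4 + b)
p(o) = o²
p(K(2))*2 + N(4) = (31/4 + 2)²*2 + 2/4 = (39/4)²*2 + 2*(¼) = (1521/16)*2 + ½ = 1521/8 + ½ = 1525/8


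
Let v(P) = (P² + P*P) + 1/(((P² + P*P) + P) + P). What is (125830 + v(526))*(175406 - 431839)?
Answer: -96557594034614057/554404 ≈ -1.7416e+11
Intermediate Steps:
v(P) = 1/(2*P + 2*P²) + 2*P² (v(P) = (P² + P²) + 1/(((P² + P²) + P) + P) = 2*P² + 1/((2*P² + P) + P) = 2*P² + 1/((P + 2*P²) + P) = 2*P² + 1/(2*P + 2*P²) = 1/(2*P + 2*P²) + 2*P²)
(125830 + v(526))*(175406 - 431839) = (125830 + (½)*(1 + 4*526³ + 4*526⁴)/(526*(1 + 526)))*(175406 - 431839) = (125830 + (½)*(1/526)*(1 + 4*145531576 + 4*76549608976)/527)*(-256433) = (125830 + (½)*(1/526)*(1/527)*(1 + 582126304 + 306198435904))*(-256433) = (125830 + (½)*(1/526)*(1/527)*306780562209)*(-256433) = (125830 + 306780562209/554404)*(-256433) = (376541217529/554404)*(-256433) = -96557594034614057/554404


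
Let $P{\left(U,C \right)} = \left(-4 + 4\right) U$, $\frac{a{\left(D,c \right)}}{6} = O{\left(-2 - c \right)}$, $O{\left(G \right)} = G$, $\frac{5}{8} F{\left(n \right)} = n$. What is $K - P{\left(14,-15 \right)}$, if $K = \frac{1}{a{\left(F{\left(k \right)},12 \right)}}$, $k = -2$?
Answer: $- \frac{1}{84} \approx -0.011905$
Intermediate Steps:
$F{\left(n \right)} = \frac{8 n}{5}$
$a{\left(D,c \right)} = -12 - 6 c$ ($a{\left(D,c \right)} = 6 \left(-2 - c\right) = -12 - 6 c$)
$P{\left(U,C \right)} = 0$ ($P{\left(U,C \right)} = 0 U = 0$)
$K = - \frac{1}{84}$ ($K = \frac{1}{-12 - 72} = \frac{1}{-84} = - \frac{1}{84} \approx -0.011905$)
$K - P{\left(14,-15 \right)} = - \frac{1}{84} - 0 = - \frac{1}{84} + 0 = - \frac{1}{84}$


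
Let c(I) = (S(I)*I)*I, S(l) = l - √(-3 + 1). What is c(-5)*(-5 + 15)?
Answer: -1250 - 250*I*√2 ≈ -1250.0 - 353.55*I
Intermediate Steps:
S(l) = l - I*√2 (S(l) = l - √(-2) = l - I*√2)
c(I) = I²*(I - I*√2) (c(I) = ((I - I*√2)*I)*I = (I*(I - I*√2))*I = I²*(I - I*√2))
c(-5)*(-5 + 15) = ((-5)²*(-5 - I*√2))*(-5 + 15) = (25*(-5 - I*√2))*10 = (-125 - 25*I*√2)*10 = -1250 - 250*I*√2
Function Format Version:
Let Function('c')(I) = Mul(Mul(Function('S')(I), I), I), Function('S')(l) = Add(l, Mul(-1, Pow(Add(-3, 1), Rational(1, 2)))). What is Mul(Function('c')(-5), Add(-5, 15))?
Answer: Add(-1250, Mul(-250, I, Pow(2, Rational(1, 2)))) ≈ Add(-1250.0, Mul(-353.55, I))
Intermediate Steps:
Function('S')(l) = Add(l, Mul(-1, I, Pow(2, Rational(1, 2)))) (Function('S')(l) = Add(l, Mul(-1, Pow(-2, Rational(1, 2)))) = Add(l, Mul(-1, Mul(I, Pow(2, Rational(1, 2))))) = Add(l, Mul(-1, I, Pow(2, Rational(1, 2)))))
Function('c')(I) = Mul(Pow(I, 2), Add(I, Mul(-1, I, Pow(2, Rational(1, 2))))) (Function('c')(I) = Mul(Mul(Add(I, Mul(-1, I, Pow(2, Rational(1, 2)))), I), I) = Mul(Mul(I, Add(I, Mul(-1, I, Pow(2, Rational(1, 2))))), I) = Mul(Pow(I, 2), Add(I, Mul(-1, I, Pow(2, Rational(1, 2))))))
Mul(Function('c')(-5), Add(-5, 15)) = Mul(Mul(Pow(-5, 2), Add(-5, Mul(-1, I, Pow(2, Rational(1, 2))))), Add(-5, 15)) = Mul(Mul(25, Add(-5, Mul(-1, I, Pow(2, Rational(1, 2))))), 10) = Mul(Add(-125, Mul(-25, I, Pow(2, Rational(1, 2)))), 10) = Add(-1250, Mul(-250, I, Pow(2, Rational(1, 2))))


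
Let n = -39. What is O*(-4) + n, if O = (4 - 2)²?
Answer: -55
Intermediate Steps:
O = 4 (O = 2² = 4)
O*(-4) + n = 4*(-4) - 39 = -16 - 39 = -55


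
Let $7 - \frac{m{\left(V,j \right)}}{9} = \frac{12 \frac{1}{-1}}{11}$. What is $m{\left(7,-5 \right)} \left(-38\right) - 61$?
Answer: $- \frac{31109}{11} \approx -2828.1$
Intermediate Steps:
$m{\left(V,j \right)} = \frac{801}{11}$ ($m{\left(V,j \right)} = 63 - 9 \frac{12 \frac{1}{-1}}{11} = 63 - 9 \cdot 12 \left(-1\right) \frac{1}{11} = 63 - 9 \left(\left(-12\right) \frac{1}{11}\right) = 63 - - \frac{108}{11} = 63 + \frac{108}{11} = \frac{801}{11}$)
$m{\left(7,-5 \right)} \left(-38\right) - 61 = \frac{801}{11} \left(-38\right) - 61 = - \frac{30438}{11} - 61 = - \frac{31109}{11}$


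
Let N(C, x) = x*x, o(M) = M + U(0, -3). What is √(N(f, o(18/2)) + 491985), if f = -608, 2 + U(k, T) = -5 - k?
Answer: √491989 ≈ 701.42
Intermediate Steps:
U(k, T) = -7 - k (U(k, T) = -2 + (-5 - k) = -7 - k)
o(M) = -7 + M (o(M) = M + (-7 - 1*0) = M + (-7 + 0) = M - 7 = -7 + M)
N(C, x) = x²
√(N(f, o(18/2)) + 491985) = √((-7 + 18/2)² + 491985) = √((-7 + 18*(½))² + 491985) = √((-7 + 9)² + 491985) = √(2² + 491985) = √(4 + 491985) = √491989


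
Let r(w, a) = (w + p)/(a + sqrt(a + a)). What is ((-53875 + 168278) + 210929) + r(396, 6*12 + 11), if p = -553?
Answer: 26351735/81 + 157*sqrt(166)/6723 ≈ 3.2533e+5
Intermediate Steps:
r(w, a) = (-553 + w)/(a + sqrt(2)*sqrt(a)) (r(w, a) = (w - 553)/(a + sqrt(a + a)) = (-553 + w)/(a + sqrt(2*a)) = (-553 + w)/(a + sqrt(2)*sqrt(a)))
((-53875 + 168278) + 210929) + r(396, 6*12 + 11) = ((-53875 + 168278) + 210929) + (-553 + 396)/((6*12 + 11) + sqrt(2)*sqrt(6*12 + 11)) = (114403 + 210929) - 157/((72 + 11) + sqrt(2)*sqrt(72 + 11)) = 325332 - 157/(83 + sqrt(2)*sqrt(83)) = 325332 - 157/(83 + sqrt(166))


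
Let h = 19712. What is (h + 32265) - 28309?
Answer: 23668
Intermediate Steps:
(h + 32265) - 28309 = (19712 + 32265) - 28309 = 51977 - 28309 = 23668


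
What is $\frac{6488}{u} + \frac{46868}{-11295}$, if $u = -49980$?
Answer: $- \frac{8052482}{1881747} \approx -4.2793$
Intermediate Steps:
$\frac{6488}{u} + \frac{46868}{-11295} = \frac{6488}{-49980} + \frac{46868}{-11295} = 6488 \left(- \frac{1}{49980}\right) + 46868 \left(- \frac{1}{11295}\right) = - \frac{1622}{12495} - \frac{46868}{11295} = - \frac{8052482}{1881747}$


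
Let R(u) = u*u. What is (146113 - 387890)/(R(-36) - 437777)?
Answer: 241777/436481 ≈ 0.55392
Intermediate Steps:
R(u) = u²
(146113 - 387890)/(R(-36) - 437777) = (146113 - 387890)/((-36)² - 437777) = -241777/(1296 - 437777) = -241777/(-436481) = -241777*(-1/436481) = 241777/436481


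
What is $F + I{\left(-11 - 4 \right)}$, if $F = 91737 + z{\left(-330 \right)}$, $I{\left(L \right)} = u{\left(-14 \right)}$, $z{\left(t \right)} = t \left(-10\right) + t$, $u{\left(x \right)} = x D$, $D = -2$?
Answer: $94735$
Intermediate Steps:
$u{\left(x \right)} = - 2 x$ ($u{\left(x \right)} = x \left(-2\right) = - 2 x$)
$z{\left(t \right)} = - 9 t$ ($z{\left(t \right)} = - 10 t + t = - 9 t$)
$I{\left(L \right)} = 28$ ($I{\left(L \right)} = \left(-2\right) \left(-14\right) = 28$)
$F = 94707$ ($F = 91737 - -2970 = 91737 + 2970 = 94707$)
$F + I{\left(-11 - 4 \right)} = 94707 + 28 = 94735$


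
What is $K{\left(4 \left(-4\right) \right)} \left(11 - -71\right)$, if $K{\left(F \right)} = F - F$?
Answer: $0$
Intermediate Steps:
$K{\left(F \right)} = 0$
$K{\left(4 \left(-4\right) \right)} \left(11 - -71\right) = 0 \left(11 - -71\right) = 0 \left(11 + 71\right) = 0 \cdot 82 = 0$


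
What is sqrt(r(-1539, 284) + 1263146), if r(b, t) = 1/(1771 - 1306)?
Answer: sqrt(273123744315)/465 ≈ 1123.9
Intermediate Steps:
r(b, t) = 1/465
sqrt(r(-1539, 284) + 1263146) = sqrt(1/465 + 1263146) = sqrt(587362891/465) = sqrt(273123744315)/465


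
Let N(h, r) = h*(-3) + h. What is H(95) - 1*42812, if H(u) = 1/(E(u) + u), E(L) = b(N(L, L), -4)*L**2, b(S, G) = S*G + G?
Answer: -292106061939/6822995 ≈ -42812.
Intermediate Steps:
N(h, r) = -2*h (N(h, r) = -3*h + h = -2*h)
b(S, G) = G + G*S (b(S, G) = G*S + G = G + G*S)
E(L) = L**2*(-4 + 8*L) (E(L) = (-4*(1 - 2*L))*L**2 = (-4 + 8*L)*L**2 = L**2*(-4 + 8*L))
H(u) = 1/(u + u**2*(-4 + 8*u)) (H(u) = 1/(u**2*(-4 + 8*u) + u) = 1/(u + u**2*(-4 + 8*u)))
H(95) - 1*42812 = 1/(95*(1 + 4*95*(-1 + 2*95))) - 1*42812 = 1/(95*(1 + 4*95*(-1 + 190))) - 42812 = 1/(95*(1 + 4*95*189)) - 42812 = 1/(95*(1 + 71820)) - 42812 = (1/95)/71821 - 42812 = (1/95)*(1/71821) - 42812 = 1/6822995 - 42812 = -292106061939/6822995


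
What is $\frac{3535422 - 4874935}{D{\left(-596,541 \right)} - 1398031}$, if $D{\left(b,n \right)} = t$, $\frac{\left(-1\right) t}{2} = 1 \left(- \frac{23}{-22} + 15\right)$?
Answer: $\frac{14734643}{15378694} \approx 0.95812$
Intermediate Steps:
$t = - \frac{353}{11}$ ($t = - 2 \cdot 1 \left(- \frac{23}{-22} + 15\right) = - 2 \cdot 1 \left(\left(-23\right) \left(- \frac{1}{22}\right) + 15\right) = - 2 \cdot 1 \left(\frac{23}{22} + 15\right) = - 2 \cdot 1 \cdot \frac{353}{22} = \left(-2\right) \frac{353}{22} = - \frac{353}{11} \approx -32.091$)
$D{\left(b,n \right)} = - \frac{353}{11}$
$\frac{3535422 - 4874935}{D{\left(-596,541 \right)} - 1398031} = \frac{3535422 - 4874935}{- \frac{353}{11} - 1398031} = - \frac{1339513}{- \frac{15378694}{11}} = \left(-1339513\right) \left(- \frac{11}{15378694}\right) = \frac{14734643}{15378694}$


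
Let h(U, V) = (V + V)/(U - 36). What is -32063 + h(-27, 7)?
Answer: -288569/9 ≈ -32063.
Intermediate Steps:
h(U, V) = 2*V/(-36 + U) (h(U, V) = (2*V)/(-36 + U) = 2*V/(-36 + U))
-32063 + h(-27, 7) = -32063 + 2*7/(-36 - 27) = -32063 + 2*7/(-63) = -32063 + 2*7*(-1/63) = -32063 - 2/9 = -288569/9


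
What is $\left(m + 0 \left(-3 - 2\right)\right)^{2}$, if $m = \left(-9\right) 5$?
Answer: $2025$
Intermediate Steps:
$m = -45$
$\left(m + 0 \left(-3 - 2\right)\right)^{2} = \left(-45 + 0 \left(-3 - 2\right)\right)^{2} = \left(-45 + 0 \left(-5\right)\right)^{2} = \left(-45 + 0\right)^{2} = \left(-45\right)^{2} = 2025$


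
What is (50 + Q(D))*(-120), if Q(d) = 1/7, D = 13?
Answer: -42120/7 ≈ -6017.1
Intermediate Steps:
Q(d) = ⅐
(50 + Q(D))*(-120) = (50 + ⅐)*(-120) = (351/7)*(-120) = -42120/7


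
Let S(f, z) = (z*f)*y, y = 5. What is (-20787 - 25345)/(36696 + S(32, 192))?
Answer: -11533/16854 ≈ -0.68429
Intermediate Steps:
S(f, z) = 5*f*z (S(f, z) = (z*f)*5 = (f*z)*5 = 5*f*z)
(-20787 - 25345)/(36696 + S(32, 192)) = (-20787 - 25345)/(36696 + 5*32*192) = -46132/(36696 + 30720) = -46132/67416 = -46132*1/67416 = -11533/16854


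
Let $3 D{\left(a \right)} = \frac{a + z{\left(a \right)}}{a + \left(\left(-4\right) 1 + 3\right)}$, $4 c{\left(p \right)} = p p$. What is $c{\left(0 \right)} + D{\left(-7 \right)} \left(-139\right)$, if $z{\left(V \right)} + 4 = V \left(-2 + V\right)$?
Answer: $\frac{1807}{6} \approx 301.17$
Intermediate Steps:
$c{\left(p \right)} = \frac{p^{2}}{4}$ ($c{\left(p \right)} = \frac{p p}{4} = \frac{p^{2}}{4}$)
$z{\left(V \right)} = -4 + V \left(-2 + V\right)$
$D{\left(a \right)} = \frac{-4 + a^{2} - a}{3 \left(-1 + a\right)}$ ($D{\left(a \right)} = \frac{\left(a - \left(4 - a^{2} + 2 a\right)\right) \frac{1}{a + \left(\left(-4\right) 1 + 3\right)}}{3} = \frac{\left(-4 + a^{2} - a\right) \frac{1}{a + \left(-4 + 3\right)}}{3} = \frac{\left(-4 + a^{2} - a\right) \frac{1}{a - 1}}{3} = \frac{\left(-4 + a^{2} - a\right) \frac{1}{-1 + a}}{3} = \frac{\frac{1}{-1 + a} \left(-4 + a^{2} - a\right)}{3} = \frac{-4 + a^{2} - a}{3 \left(-1 + a\right)}$)
$c{\left(0 \right)} + D{\left(-7 \right)} \left(-139\right) = \frac{0^{2}}{4} + \frac{-4 + \left(-7\right)^{2} - -7}{3 \left(-1 - 7\right)} \left(-139\right) = \frac{1}{4} \cdot 0 + \frac{-4 + 49 + 7}{3 \left(-8\right)} \left(-139\right) = 0 + \frac{1}{3} \left(- \frac{1}{8}\right) 52 \left(-139\right) = 0 - - \frac{1807}{6} = 0 + \frac{1807}{6} = \frac{1807}{6}$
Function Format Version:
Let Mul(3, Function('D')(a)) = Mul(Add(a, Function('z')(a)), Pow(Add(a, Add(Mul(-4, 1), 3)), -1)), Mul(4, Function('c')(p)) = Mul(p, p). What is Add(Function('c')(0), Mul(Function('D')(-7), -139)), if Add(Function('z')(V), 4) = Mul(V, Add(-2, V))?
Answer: Rational(1807, 6) ≈ 301.17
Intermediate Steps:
Function('c')(p) = Mul(Rational(1, 4), Pow(p, 2)) (Function('c')(p) = Mul(Rational(1, 4), Mul(p, p)) = Mul(Rational(1, 4), Pow(p, 2)))
Function('z')(V) = Add(-4, Mul(V, Add(-2, V)))
Function('D')(a) = Mul(Rational(1, 3), Pow(Add(-1, a), -1), Add(-4, Pow(a, 2), Mul(-1, a))) (Function('D')(a) = Mul(Rational(1, 3), Mul(Add(a, Add(-4, Pow(a, 2), Mul(-2, a))), Pow(Add(a, Add(Mul(-4, 1), 3)), -1))) = Mul(Rational(1, 3), Mul(Add(-4, Pow(a, 2), Mul(-1, a)), Pow(Add(a, Add(-4, 3)), -1))) = Mul(Rational(1, 3), Mul(Add(-4, Pow(a, 2), Mul(-1, a)), Pow(Add(a, -1), -1))) = Mul(Rational(1, 3), Mul(Add(-4, Pow(a, 2), Mul(-1, a)), Pow(Add(-1, a), -1))) = Mul(Rational(1, 3), Mul(Pow(Add(-1, a), -1), Add(-4, Pow(a, 2), Mul(-1, a)))) = Mul(Rational(1, 3), Pow(Add(-1, a), -1), Add(-4, Pow(a, 2), Mul(-1, a))))
Add(Function('c')(0), Mul(Function('D')(-7), -139)) = Add(Mul(Rational(1, 4), Pow(0, 2)), Mul(Mul(Rational(1, 3), Pow(Add(-1, -7), -1), Add(-4, Pow(-7, 2), Mul(-1, -7))), -139)) = Add(Mul(Rational(1, 4), 0), Mul(Mul(Rational(1, 3), Pow(-8, -1), Add(-4, 49, 7)), -139)) = Add(0, Mul(Mul(Rational(1, 3), Rational(-1, 8), 52), -139)) = Add(0, Mul(Rational(-13, 6), -139)) = Add(0, Rational(1807, 6)) = Rational(1807, 6)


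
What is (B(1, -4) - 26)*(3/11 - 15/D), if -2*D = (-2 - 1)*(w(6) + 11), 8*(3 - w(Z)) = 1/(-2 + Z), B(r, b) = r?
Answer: 54475/4917 ≈ 11.079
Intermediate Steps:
w(Z) = 3 - 1/(8*(-2 + Z))
D = 1341/64 (D = -(-2 - 1)*((-49 + 24*6)/(8*(-2 + 6)) + 11)/2 = -(-3)*((⅛)*(-49 + 144)/4 + 11)/2 = -(-3)*((⅛)*(¼)*95 + 11)/2 = -(-3)*(95/32 + 11)/2 = -(-3)*447/(2*32) = -½*(-1341/32) = 1341/64 ≈ 20.953)
(B(1, -4) - 26)*(3/11 - 15/D) = (1 - 26)*(3/11 - 15/1341/64) = -25*(3*(1/11) - 15*64/1341) = -25*(3/11 - 320/447) = -25*(-2179/4917) = 54475/4917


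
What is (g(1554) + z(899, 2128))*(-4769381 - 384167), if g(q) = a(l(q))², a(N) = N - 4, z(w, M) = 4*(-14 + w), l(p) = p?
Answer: -12399642629920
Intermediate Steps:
z(w, M) = -56 + 4*w
a(N) = -4 + N
g(q) = (-4 + q)²
(g(1554) + z(899, 2128))*(-4769381 - 384167) = ((-4 + 1554)² + (-56 + 4*899))*(-4769381 - 384167) = (1550² + (-56 + 3596))*(-5153548) = (2402500 + 3540)*(-5153548) = 2406040*(-5153548) = -12399642629920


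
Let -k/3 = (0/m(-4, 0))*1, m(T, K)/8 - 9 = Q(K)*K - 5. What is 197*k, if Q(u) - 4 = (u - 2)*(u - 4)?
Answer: 0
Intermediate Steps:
Q(u) = 4 + (-4 + u)*(-2 + u) (Q(u) = 4 + (u - 2)*(u - 4) = 4 + (-2 + u)*(-4 + u) = 4 + (-4 + u)*(-2 + u))
m(T, K) = 32 + 8*K*(12 + K² - 6*K) (m(T, K) = 72 + 8*((12 + K² - 6*K)*K - 5) = 72 + 8*(K*(12 + K² - 6*K) - 5) = 72 + 8*(-5 + K*(12 + K² - 6*K)) = 72 + (-40 + 8*K*(12 + K² - 6*K)) = 32 + 8*K*(12 + K² - 6*K))
k = 0 (k = -3*0/(32 + 8*0*(12 + 0² - 6*0)) = -3*0/(32 + 8*0*(12 + 0 + 0)) = -3*0/(32 + 8*0*12) = -3*0/(32 + 0) = -3*0/32 = -3*0*(1/32) = -0 = -3*0 = 0)
197*k = 197*0 = 0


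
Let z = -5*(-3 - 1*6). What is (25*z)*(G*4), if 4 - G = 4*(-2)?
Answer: 54000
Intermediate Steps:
G = 12 (G = 4 - 4*(-2) = 4 - 1*(-8) = 4 + 8 = 12)
z = 45 (z = -5*(-3 - 6) = -5*(-9) = 45)
(25*z)*(G*4) = (25*45)*(12*4) = 1125*48 = 54000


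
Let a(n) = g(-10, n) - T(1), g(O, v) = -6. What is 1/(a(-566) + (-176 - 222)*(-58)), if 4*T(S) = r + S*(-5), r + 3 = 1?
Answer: 4/92319 ≈ 4.3328e-5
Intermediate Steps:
r = -2 (r = -3 + 1 = -2)
T(S) = -1/2 - 5*S/4 (T(S) = (-2 + S*(-5))/4 = (-2 - 5*S)/4 = -1/2 - 5*S/4)
a(n) = -17/4 (a(n) = -6 - (-1/2 - 5/4*1) = -6 - (-1/2 - 5/4) = -6 - 1*(-7/4) = -6 + 7/4 = -17/4)
1/(a(-566) + (-176 - 222)*(-58)) = 1/(-17/4 + (-176 - 222)*(-58)) = 1/(-17/4 - 398*(-58)) = 1/(-17/4 + 23084) = 1/(92319/4) = 4/92319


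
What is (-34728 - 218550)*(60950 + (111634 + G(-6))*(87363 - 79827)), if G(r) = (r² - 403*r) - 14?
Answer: -217748824228692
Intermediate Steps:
G(r) = -14 + r² - 403*r
(-34728 - 218550)*(60950 + (111634 + G(-6))*(87363 - 79827)) = (-34728 - 218550)*(60950 + (111634 + (-14 + (-6)² - 403*(-6)))*(87363 - 79827)) = -253278*(60950 + (111634 + (-14 + 36 + 2418))*7536) = -253278*(60950 + (111634 + 2440)*7536) = -253278*(60950 + 114074*7536) = -253278*(60950 + 859661664) = -253278*859722614 = -217748824228692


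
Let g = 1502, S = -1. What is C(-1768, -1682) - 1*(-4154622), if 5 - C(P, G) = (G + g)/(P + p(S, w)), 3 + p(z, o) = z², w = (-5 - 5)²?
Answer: 245122987/59 ≈ 4.1546e+6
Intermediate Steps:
w = 100 (w = (-10)² = 100)
p(z, o) = -3 + z²
C(P, G) = 5 - (1502 + G)/(-2 + P) (C(P, G) = 5 - (G + 1502)/(P + (-3 + (-1)²)) = 5 - (1502 + G)/(P + (-3 + 1)) = 5 - (1502 + G)/(P - 2) = 5 - (1502 + G)/(-2 + P))
C(-1768, -1682) - 1*(-4154622) = (-1512 - 1*(-1682) + 5*(-1768))/(-2 - 1768) - 1*(-4154622) = (-1512 + 1682 - 8840)/(-1770) + 4154622 = -1/1770*(-8670) + 4154622 = 289/59 + 4154622 = 245122987/59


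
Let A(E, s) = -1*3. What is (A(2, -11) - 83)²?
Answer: 7396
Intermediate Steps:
A(E, s) = -3
(A(2, -11) - 83)² = (-3 - 83)² = (-86)² = 7396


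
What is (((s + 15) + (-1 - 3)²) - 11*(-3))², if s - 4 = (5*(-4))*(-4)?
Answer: 21904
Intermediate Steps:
s = 84 (s = 4 + (5*(-4))*(-4) = 4 - 20*(-4) = 4 + 80 = 84)
(((s + 15) + (-1 - 3)²) - 11*(-3))² = (((84 + 15) + (-1 - 3)²) - 11*(-3))² = ((99 + (-4)²) + 33)² = ((99 + 16) + 33)² = (115 + 33)² = 148² = 21904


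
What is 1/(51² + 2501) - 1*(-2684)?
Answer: 13693769/5102 ≈ 2684.0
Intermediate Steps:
1/(51² + 2501) - 1*(-2684) = 1/(2601 + 2501) + 2684 = 1/5102 + 2684 = 13693769/5102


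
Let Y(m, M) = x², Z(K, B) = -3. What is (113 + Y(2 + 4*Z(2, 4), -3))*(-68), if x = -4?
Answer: -8772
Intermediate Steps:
Y(m, M) = 16 (Y(m, M) = (-4)² = 16)
(113 + Y(2 + 4*Z(2, 4), -3))*(-68) = (113 + 16)*(-68) = 129*(-68) = -8772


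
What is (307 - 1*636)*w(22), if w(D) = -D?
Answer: 7238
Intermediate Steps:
(307 - 1*636)*w(22) = (307 - 1*636)*(-1*22) = (307 - 636)*(-22) = -329*(-22) = 7238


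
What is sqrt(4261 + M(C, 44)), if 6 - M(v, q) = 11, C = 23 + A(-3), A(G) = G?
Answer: 4*sqrt(266) ≈ 65.238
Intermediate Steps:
C = 20 (C = 23 - 3 = 20)
M(v, q) = -5 (M(v, q) = 6 - 1*11 = 6 - 11 = -5)
sqrt(4261 + M(C, 44)) = sqrt(4261 - 5) = sqrt(4256) = 4*sqrt(266)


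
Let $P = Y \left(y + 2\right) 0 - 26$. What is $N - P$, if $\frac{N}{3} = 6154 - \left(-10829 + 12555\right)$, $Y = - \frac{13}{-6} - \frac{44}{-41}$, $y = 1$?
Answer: $13310$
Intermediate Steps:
$Y = \frac{797}{246}$ ($Y = \left(-13\right) \left(- \frac{1}{6}\right) - - \frac{44}{41} = \frac{13}{6} + \frac{44}{41} = \frac{797}{246} \approx 3.2398$)
$N = 13284$ ($N = 3 \left(6154 - \left(-10829 + 12555\right)\right) = 3 \left(6154 - 1726\right) = 3 \cdot 4428 = 13284$)
$P = -26$ ($P = \frac{797 \left(1 + 2\right) 0}{246} - 26 = \frac{797 \cdot 3 \cdot 0}{246} - 26 = \frac{797}{246} \cdot 0 - 26 = 0 - 26 = -26$)
$N - P = 13284 - -26 = 13284 + 26 = 13310$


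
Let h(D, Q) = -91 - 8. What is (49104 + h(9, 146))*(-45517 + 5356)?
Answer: -1968089805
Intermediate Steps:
h(D, Q) = -99
(49104 + h(9, 146))*(-45517 + 5356) = (49104 - 99)*(-45517 + 5356) = 49005*(-40161) = -1968089805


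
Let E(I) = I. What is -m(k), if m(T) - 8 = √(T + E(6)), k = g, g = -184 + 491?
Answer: -8 - √313 ≈ -25.692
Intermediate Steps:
g = 307
k = 307
m(T) = 8 + √(6 + T) (m(T) = 8 + √(T + 6) = 8 + √(6 + T))
-m(k) = -(8 + √(6 + 307)) = -(8 + √313) = -8 - √313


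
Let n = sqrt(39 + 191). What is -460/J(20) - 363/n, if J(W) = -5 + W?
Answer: -92/3 - 363*sqrt(230)/230 ≈ -54.602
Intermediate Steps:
n = sqrt(230) ≈ 15.166
-460/J(20) - 363/n = -460/(-5 + 20) - 363*sqrt(230)/230 = -460/15 - 363*sqrt(230)/230 = -460*1/15 - 363*sqrt(230)/230 = -92/3 - 363*sqrt(230)/230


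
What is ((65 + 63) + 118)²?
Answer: 60516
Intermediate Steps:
((65 + 63) + 118)² = (128 + 118)² = 246² = 60516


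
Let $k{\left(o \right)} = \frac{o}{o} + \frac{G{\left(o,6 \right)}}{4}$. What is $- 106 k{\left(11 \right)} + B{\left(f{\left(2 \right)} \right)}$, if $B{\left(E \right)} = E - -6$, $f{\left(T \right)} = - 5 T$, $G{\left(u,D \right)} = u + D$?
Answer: $- \frac{1121}{2} \approx -560.5$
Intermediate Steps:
$G{\left(u,D \right)} = D + u$
$B{\left(E \right)} = 6 + E$ ($B{\left(E \right)} = E + 6 = 6 + E$)
$k{\left(o \right)} = \frac{5}{2} + \frac{o}{4}$ ($k{\left(o \right)} = \frac{o}{o} + \frac{6 + o}{4} = 1 + \left(6 + o\right) \frac{1}{4} = 1 + \left(\frac{3}{2} + \frac{o}{4}\right) = \frac{5}{2} + \frac{o}{4}$)
$- 106 k{\left(11 \right)} + B{\left(f{\left(2 \right)} \right)} = - 106 \left(\frac{5}{2} + \frac{1}{4} \cdot 11\right) + \left(6 - 10\right) = - 106 \left(\frac{5}{2} + \frac{11}{4}\right) + \left(6 - 10\right) = \left(-106\right) \frac{21}{4} - 4 = - \frac{1113}{2} - 4 = - \frac{1121}{2}$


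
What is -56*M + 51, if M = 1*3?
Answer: -117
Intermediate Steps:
M = 3
-56*M + 51 = -56*3 + 51 = -168 + 51 = -117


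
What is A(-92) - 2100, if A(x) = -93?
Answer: -2193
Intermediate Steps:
A(-92) - 2100 = -93 - 2100 = -2193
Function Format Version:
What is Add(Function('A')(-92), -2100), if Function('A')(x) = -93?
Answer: -2193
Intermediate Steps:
Add(Function('A')(-92), -2100) = Add(-93, -2100) = -2193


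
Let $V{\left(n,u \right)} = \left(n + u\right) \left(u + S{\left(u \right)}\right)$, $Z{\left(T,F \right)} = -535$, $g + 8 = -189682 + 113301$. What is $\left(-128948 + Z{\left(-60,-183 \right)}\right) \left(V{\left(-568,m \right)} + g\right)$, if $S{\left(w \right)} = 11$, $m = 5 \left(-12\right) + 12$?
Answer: $6939900351$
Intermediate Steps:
$g = -76389$ ($g = -8 + \left(-189682 + 113301\right) = -8 - 76381 = -76389$)
$m = -48$ ($m = -60 + 12 = -48$)
$V{\left(n,u \right)} = \left(11 + u\right) \left(n + u\right)$ ($V{\left(n,u \right)} = \left(n + u\right) \left(u + 11\right) = \left(n + u\right) \left(11 + u\right) = \left(11 + u\right) \left(n + u\right)$)
$\left(-128948 + Z{\left(-60,-183 \right)}\right) \left(V{\left(-568,m \right)} + g\right) = \left(-128948 - 535\right) \left(\left(\left(-48\right)^{2} + 11 \left(-568\right) + 11 \left(-48\right) - -27264\right) - 76389\right) = - 129483 \left(\left(2304 - 6248 - 528 + 27264\right) - 76389\right) = - 129483 \left(22792 - 76389\right) = \left(-129483\right) \left(-53597\right) = 6939900351$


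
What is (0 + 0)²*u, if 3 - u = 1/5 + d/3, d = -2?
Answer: 0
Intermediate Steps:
u = 52/15 (u = 3 - (1/5 - 2/3) = 3 - (1*(⅕) - 2*⅓) = 3 - (⅕ - ⅔) = 3 - 1*(-7/15) = 3 + 7/15 = 52/15 ≈ 3.4667)
(0 + 0)²*u = (0 + 0)²*(52/15) = 0²*(52/15) = 0*(52/15) = 0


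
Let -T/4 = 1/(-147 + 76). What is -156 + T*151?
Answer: -10472/71 ≈ -147.49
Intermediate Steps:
T = 4/71 (T = -4/(-147 + 76) = -4/(-71) = -4*(-1/71) = 4/71 ≈ 0.056338)
-156 + T*151 = -156 + (4/71)*151 = -156 + 604/71 = -10472/71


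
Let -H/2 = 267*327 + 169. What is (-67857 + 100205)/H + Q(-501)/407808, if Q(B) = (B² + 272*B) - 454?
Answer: 1700330929/17837114112 ≈ 0.095325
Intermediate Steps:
Q(B) = -454 + B² + 272*B
H = -174956 (H = -2*(267*327 + 169) = -2*(87309 + 169) = -2*87478 = -174956)
(-67857 + 100205)/H + Q(-501)/407808 = (-67857 + 100205)/(-174956) + (-454 + (-501)² + 272*(-501))/407808 = 32348*(-1/174956) + (-454 + 251001 - 136272)*(1/407808) = -8087/43739 + 114275*(1/407808) = -8087/43739 + 114275/407808 = 1700330929/17837114112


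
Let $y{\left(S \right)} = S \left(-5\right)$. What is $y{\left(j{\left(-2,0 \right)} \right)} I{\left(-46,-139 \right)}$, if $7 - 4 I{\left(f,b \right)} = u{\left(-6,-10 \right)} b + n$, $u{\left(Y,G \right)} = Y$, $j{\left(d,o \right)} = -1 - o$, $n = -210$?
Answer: $- \frac{3085}{4} \approx -771.25$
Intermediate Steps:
$y{\left(S \right)} = - 5 S$
$I{\left(f,b \right)} = \frac{217}{4} + \frac{3 b}{2}$ ($I{\left(f,b \right)} = \frac{7}{4} - \frac{- 6 b - 210}{4} = \frac{7}{4} - \frac{-210 - 6 b}{4} = \frac{7}{4} + \left(\frac{105}{2} + \frac{3 b}{2}\right) = \frac{217}{4} + \frac{3 b}{2}$)
$y{\left(j{\left(-2,0 \right)} \right)} I{\left(-46,-139 \right)} = - 5 \left(-1 - 0\right) \left(\frac{217}{4} + \frac{3}{2} \left(-139\right)\right) = - 5 \left(-1 + 0\right) \left(\frac{217}{4} - \frac{417}{2}\right) = \left(-5\right) \left(-1\right) \left(- \frac{617}{4}\right) = 5 \left(- \frac{617}{4}\right) = - \frac{3085}{4}$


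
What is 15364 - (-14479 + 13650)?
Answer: 16193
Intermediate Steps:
15364 - (-14479 + 13650) = 15364 - 1*(-829) = 15364 + 829 = 16193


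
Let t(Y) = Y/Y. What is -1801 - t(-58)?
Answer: -1802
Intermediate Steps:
t(Y) = 1
-1801 - t(-58) = -1801 - 1*1 = -1801 - 1 = -1802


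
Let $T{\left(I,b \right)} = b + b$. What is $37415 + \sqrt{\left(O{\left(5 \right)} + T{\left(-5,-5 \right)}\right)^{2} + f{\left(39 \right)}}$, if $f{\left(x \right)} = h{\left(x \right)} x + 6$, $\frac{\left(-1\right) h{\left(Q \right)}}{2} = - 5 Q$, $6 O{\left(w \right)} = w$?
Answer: $37415 + \frac{\sqrt{550801}}{6} \approx 37539.0$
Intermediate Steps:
$O{\left(w \right)} = \frac{w}{6}$
$T{\left(I,b \right)} = 2 b$
$h{\left(Q \right)} = 10 Q$ ($h{\left(Q \right)} = - 2 \left(- 5 Q\right) = 10 Q$)
$f{\left(x \right)} = 6 + 10 x^{2}$ ($f{\left(x \right)} = 10 x x + 6 = 10 x^{2} + 6 = 6 + 10 x^{2}$)
$37415 + \sqrt{\left(O{\left(5 \right)} + T{\left(-5,-5 \right)}\right)^{2} + f{\left(39 \right)}} = 37415 + \sqrt{\left(\frac{1}{6} \cdot 5 + 2 \left(-5\right)\right)^{2} + \left(6 + 10 \cdot 39^{2}\right)} = 37415 + \sqrt{\left(\frac{5}{6} - 10\right)^{2} + \left(6 + 10 \cdot 1521\right)} = 37415 + \sqrt{\left(- \frac{55}{6}\right)^{2} + \left(6 + 15210\right)} = 37415 + \sqrt{\frac{3025}{36} + 15216} = 37415 + \sqrt{\frac{550801}{36}} = 37415 + \frac{\sqrt{550801}}{6}$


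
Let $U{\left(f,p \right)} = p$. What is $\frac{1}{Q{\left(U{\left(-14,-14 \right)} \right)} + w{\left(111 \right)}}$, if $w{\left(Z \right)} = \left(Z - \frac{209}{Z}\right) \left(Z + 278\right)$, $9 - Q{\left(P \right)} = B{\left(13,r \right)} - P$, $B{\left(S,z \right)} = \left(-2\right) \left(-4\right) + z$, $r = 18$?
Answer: $\frac{111}{4708127} \approx 2.3576 \cdot 10^{-5}$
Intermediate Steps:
$B{\left(S,z \right)} = 8 + z$
$Q{\left(P \right)} = -17 + P$ ($Q{\left(P \right)} = 9 - \left(\left(8 + 18\right) - P\right) = 9 - \left(26 - P\right) = 9 + \left(-26 + P\right) = -17 + P$)
$w{\left(Z \right)} = \left(278 + Z\right) \left(Z - \frac{209}{Z}\right)$ ($w{\left(Z \right)} = \left(Z - \frac{209}{Z}\right) \left(278 + Z\right) = \left(278 + Z\right) \left(Z - \frac{209}{Z}\right)$)
$\frac{1}{Q{\left(U{\left(-14,-14 \right)} \right)} + w{\left(111 \right)}} = \frac{1}{\left(-17 - 14\right) + \left(-209 + 111^{2} - \frac{58102}{111} + 278 \cdot 111\right)} = \frac{1}{-31 + \left(-209 + 12321 - \frac{58102}{111} + 30858\right)} = \frac{1}{-31 + \frac{4711568}{111}} = \frac{1}{\frac{4708127}{111}} = \frac{111}{4708127}$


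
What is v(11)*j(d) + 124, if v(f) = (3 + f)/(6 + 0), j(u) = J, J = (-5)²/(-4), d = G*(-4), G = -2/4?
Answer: 1313/12 ≈ 109.42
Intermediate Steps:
G = -½ (G = -2*¼ = -½ ≈ -0.50000)
d = 2 (d = -½*(-4) = 2)
J = -25/4 (J = 25*(-¼) = -25/4 ≈ -6.2500)
j(u) = -25/4
v(f) = ½ + f/6 (v(f) = (3 + f)/6 = (3 + f)*(⅙) = ½ + f/6)
v(11)*j(d) + 124 = (½ + (⅙)*11)*(-25/4) + 124 = (½ + 11/6)*(-25/4) + 124 = (7/3)*(-25/4) + 124 = -175/12 + 124 = 1313/12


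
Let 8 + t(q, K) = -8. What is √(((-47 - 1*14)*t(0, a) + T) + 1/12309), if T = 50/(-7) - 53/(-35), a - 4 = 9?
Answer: √180102470100630/430815 ≈ 31.151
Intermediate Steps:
a = 13 (a = 4 + 9 = 13)
t(q, K) = -16 (t(q, K) = -8 - 8 = -16)
T = -197/35 (T = 50*(-⅐) - 53*(-1/35) = -50/7 + 53/35 = -197/35 ≈ -5.6286)
√(((-47 - 1*14)*t(0, a) + T) + 1/12309) = √(((-47 - 1*14)*(-16) - 197/35) + 1/12309) = √(((-47 - 14)*(-16) - 197/35) + 1/12309) = √((-61*(-16) - 197/35) + 1/12309) = √((976 - 197/35) + 1/12309) = √(33963/35 + 1/12309) = √(418050602/430815) = √180102470100630/430815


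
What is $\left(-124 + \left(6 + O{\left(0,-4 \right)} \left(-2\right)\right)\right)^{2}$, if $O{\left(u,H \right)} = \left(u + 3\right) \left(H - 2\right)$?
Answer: $6724$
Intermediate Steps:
$O{\left(u,H \right)} = \left(-2 + H\right) \left(3 + u\right)$ ($O{\left(u,H \right)} = \left(3 + u\right) \left(-2 + H\right) = \left(-2 + H\right) \left(3 + u\right)$)
$\left(-124 + \left(6 + O{\left(0,-4 \right)} \left(-2\right)\right)\right)^{2} = \left(-124 + \left(6 + \left(-6 - 0 + 3 \left(-4\right) - 0\right) \left(-2\right)\right)\right)^{2} = \left(-124 + \left(6 + \left(-6 + 0 - 12 + 0\right) \left(-2\right)\right)\right)^{2} = \left(-124 + \left(6 - -36\right)\right)^{2} = \left(-124 + \left(6 + 36\right)\right)^{2} = \left(-124 + 42\right)^{2} = \left(-82\right)^{2} = 6724$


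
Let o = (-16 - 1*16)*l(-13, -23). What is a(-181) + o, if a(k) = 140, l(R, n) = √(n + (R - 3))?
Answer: 140 - 32*I*√39 ≈ 140.0 - 199.84*I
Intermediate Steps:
l(R, n) = √(-3 + R + n) (l(R, n) = √(n + (-3 + R)) = √(-3 + R + n))
o = -32*I*√39 (o = (-16 - 1*16)*√(-3 - 13 - 23) = (-16 - 16)*√(-39) = -32*I*√39 ≈ -199.84*I)
a(-181) + o = 140 - 32*I*√39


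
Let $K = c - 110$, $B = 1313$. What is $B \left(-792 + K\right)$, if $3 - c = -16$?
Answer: $-1159379$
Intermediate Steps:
$c = 19$ ($c = 3 - -16 = 3 + 16 = 19$)
$K = -91$ ($K = 19 - 110 = -91$)
$B \left(-792 + K\right) = 1313 \left(-792 - 91\right) = 1313 \left(-883\right) = -1159379$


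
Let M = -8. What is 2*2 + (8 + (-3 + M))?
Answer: 1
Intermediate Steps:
2*2 + (8 + (-3 + M)) = 2*2 + (8 + (-3 - 8)) = 4 + (8 - 11) = 4 - 3 = 1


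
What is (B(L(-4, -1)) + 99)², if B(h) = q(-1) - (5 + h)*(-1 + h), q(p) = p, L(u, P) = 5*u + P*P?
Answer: 33124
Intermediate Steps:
L(u, P) = P² + 5*u (L(u, P) = 5*u + P² = P² + 5*u)
B(h) = -1 - (-1 + h)*(5 + h) (B(h) = -1 - (5 + h)*(-1 + h) = -1 - (-1 + h)*(5 + h))
(B(L(-4, -1)) + 99)² = ((4 - ((-1)² + 5*(-4))² - 4*((-1)² + 5*(-4))) + 99)² = ((4 - (1 - 20)² - 4*(1 - 20)) + 99)² = ((4 - 1*(-19)² - 4*(-19)) + 99)² = ((4 - 1*361 + 76) + 99)² = ((4 - 361 + 76) + 99)² = (-281 + 99)² = (-182)² = 33124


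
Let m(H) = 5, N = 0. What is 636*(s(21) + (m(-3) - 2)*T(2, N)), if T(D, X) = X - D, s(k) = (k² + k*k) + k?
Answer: 570492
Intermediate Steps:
s(k) = k + 2*k² (s(k) = (k² + k²) + k = 2*k² + k = k + 2*k²)
636*(s(21) + (m(-3) - 2)*T(2, N)) = 636*(21*(1 + 2*21) + (5 - 2)*(0 - 1*2)) = 636*(21*(1 + 42) + 3*(0 - 2)) = 636*(21*43 + 3*(-2)) = 636*(903 - 6) = 636*897 = 570492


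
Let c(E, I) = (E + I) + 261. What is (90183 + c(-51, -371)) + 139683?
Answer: 229705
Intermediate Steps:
c(E, I) = 261 + E + I
(90183 + c(-51, -371)) + 139683 = (90183 + (261 - 51 - 371)) + 139683 = (90183 - 161) + 139683 = 90022 + 139683 = 229705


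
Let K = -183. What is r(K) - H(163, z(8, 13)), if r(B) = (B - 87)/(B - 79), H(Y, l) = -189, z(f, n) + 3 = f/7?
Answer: 24894/131 ≈ 190.03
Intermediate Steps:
z(f, n) = -3 + f/7
r(B) = (-87 + B)/(-79 + B)
r(K) - H(163, z(8, 13)) = (-87 - 183)/(-79 - 183) - 1*(-189) = -270/(-262) + 189 = -1/262*(-270) + 189 = 135/131 + 189 = 24894/131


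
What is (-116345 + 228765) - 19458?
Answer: 92962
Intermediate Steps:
(-116345 + 228765) - 19458 = 112420 - 19458 = 92962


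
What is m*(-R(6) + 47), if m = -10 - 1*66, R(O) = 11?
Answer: -2736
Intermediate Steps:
m = -76 (m = -10 - 66 = -76)
m*(-R(6) + 47) = -76*(-1*11 + 47) = -76*(-11 + 47) = -76*36 = -2736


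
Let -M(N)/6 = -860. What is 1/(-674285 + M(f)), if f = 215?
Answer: -1/669125 ≈ -1.4945e-6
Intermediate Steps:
M(N) = 5160 (M(N) = -6*(-860) = 5160)
1/(-674285 + M(f)) = 1/(-674285 + 5160) = 1/(-669125) = -1/669125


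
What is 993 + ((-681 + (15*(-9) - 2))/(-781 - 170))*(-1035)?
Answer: 32571/317 ≈ 102.75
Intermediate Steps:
993 + ((-681 + (15*(-9) - 2))/(-781 - 170))*(-1035) = 993 + ((-681 + (-135 - 2))/(-951))*(-1035) = 993 + ((-681 - 137)*(-1/951))*(-1035) = 993 - 818*(-1/951)*(-1035) = 993 + (818/951)*(-1035) = 993 - 282210/317 = 32571/317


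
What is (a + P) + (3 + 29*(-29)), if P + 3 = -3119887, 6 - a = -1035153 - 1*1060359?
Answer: -1025210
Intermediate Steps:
a = 2095518 (a = 6 - (-1035153 - 1*1060359) = 6 - (-1035153 - 1060359) = 6 - 1*(-2095512) = 6 + 2095512 = 2095518)
P = -3119890 (P = -3 - 3119887 = -3119890)
(a + P) + (3 + 29*(-29)) = (2095518 - 3119890) + (3 + 29*(-29)) = -1024372 + (3 - 841) = -1024372 - 838 = -1025210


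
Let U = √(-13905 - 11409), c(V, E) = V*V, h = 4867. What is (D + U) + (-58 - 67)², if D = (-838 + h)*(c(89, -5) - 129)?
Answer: 31409593 + I*√25314 ≈ 3.141e+7 + 159.1*I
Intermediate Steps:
c(V, E) = V²
U = I*√25314 (U = √(-25314) = I*√25314 ≈ 159.1*I)
D = 31393968 (D = (-838 + 4867)*(89² - 129) = 4029*(7921 - 129) = 4029*7792 = 31393968)
(D + U) + (-58 - 67)² = (31393968 + I*√25314) + (-58 - 67)² = (31393968 + I*√25314) + (-125)² = (31393968 + I*√25314) + 15625 = 31409593 + I*√25314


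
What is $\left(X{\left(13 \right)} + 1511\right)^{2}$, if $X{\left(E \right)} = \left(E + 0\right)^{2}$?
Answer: $2822400$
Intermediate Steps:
$X{\left(E \right)} = E^{2}$
$\left(X{\left(13 \right)} + 1511\right)^{2} = \left(13^{2} + 1511\right)^{2} = \left(169 + 1511\right)^{2} = 1680^{2} = 2822400$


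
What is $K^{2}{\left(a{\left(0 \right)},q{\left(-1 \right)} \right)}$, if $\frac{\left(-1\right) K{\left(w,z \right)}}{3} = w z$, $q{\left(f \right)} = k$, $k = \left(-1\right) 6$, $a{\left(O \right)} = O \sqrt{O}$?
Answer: $0$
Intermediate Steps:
$a{\left(O \right)} = O^{\frac{3}{2}}$
$k = -6$
$q{\left(f \right)} = -6$
$K{\left(w,z \right)} = - 3 w z$
$K^{2}{\left(a{\left(0 \right)},q{\left(-1 \right)} \right)} = \left(\left(-3\right) 0^{\frac{3}{2}} \left(-6\right)\right)^{2} = \left(\left(-3\right) 0 \left(-6\right)\right)^{2} = 0^{2} = 0$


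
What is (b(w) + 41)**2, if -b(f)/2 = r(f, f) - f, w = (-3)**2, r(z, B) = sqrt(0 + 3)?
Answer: 3493 - 236*sqrt(3) ≈ 3084.2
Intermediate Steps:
r(z, B) = sqrt(3)
w = 9
b(f) = -2*sqrt(3) + 2*f (b(f) = -2*(sqrt(3) - f) = -2*sqrt(3) + 2*f)
(b(w) + 41)**2 = ((-2*sqrt(3) + 2*9) + 41)**2 = ((-2*sqrt(3) + 18) + 41)**2 = ((18 - 2*sqrt(3)) + 41)**2 = (59 - 2*sqrt(3))**2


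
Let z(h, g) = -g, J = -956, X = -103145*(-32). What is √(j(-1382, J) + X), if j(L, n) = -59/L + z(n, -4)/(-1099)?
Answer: √7613943233789811394/1518818 ≈ 1816.8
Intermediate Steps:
X = 3300640
j(L, n) = -4/1099 - 59/L (j(L, n) = -59/L - 1*(-4)/(-1099) = -59/L + 4*(-1/1099) = -59/L - 4/1099 = -4/1099 - 59/L)
√(j(-1382, J) + X) = √((-4/1099 - 59/(-1382)) + 3300640) = √((-4/1099 - 59*(-1/1382)) + 3300640) = √((-4/1099 + 59/1382) + 3300640) = √(59313/1518818 + 3300640) = √(5013071502833/1518818) = √7613943233789811394/1518818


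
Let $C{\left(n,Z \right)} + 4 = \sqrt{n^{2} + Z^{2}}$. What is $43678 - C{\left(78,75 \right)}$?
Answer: $43682 - 3 \sqrt{1301} \approx 43574.0$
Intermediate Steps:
$C{\left(n,Z \right)} = -4 + \sqrt{Z^{2} + n^{2}}$ ($C{\left(n,Z \right)} = -4 + \sqrt{n^{2} + Z^{2}} = -4 + \sqrt{Z^{2} + n^{2}}$)
$43678 - C{\left(78,75 \right)} = 43678 - \left(-4 + \sqrt{75^{2} + 78^{2}}\right) = 43678 - \left(-4 + \sqrt{5625 + 6084}\right) = 43678 - \left(-4 + \sqrt{11709}\right) = 43678 - \left(-4 + 3 \sqrt{1301}\right) = 43678 + \left(4 - 3 \sqrt{1301}\right) = 43682 - 3 \sqrt{1301}$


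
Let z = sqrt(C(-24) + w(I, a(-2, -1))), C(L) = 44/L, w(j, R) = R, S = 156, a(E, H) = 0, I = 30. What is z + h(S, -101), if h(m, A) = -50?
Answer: -50 + I*sqrt(66)/6 ≈ -50.0 + 1.354*I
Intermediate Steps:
z = I*sqrt(66)/6 (z = sqrt(44/(-24) + 0) = sqrt(44*(-1/24) + 0) = sqrt(-11/6 + 0) = sqrt(-11/6) = I*sqrt(66)/6 ≈ 1.354*I)
z + h(S, -101) = I*sqrt(66)/6 - 50 = -50 + I*sqrt(66)/6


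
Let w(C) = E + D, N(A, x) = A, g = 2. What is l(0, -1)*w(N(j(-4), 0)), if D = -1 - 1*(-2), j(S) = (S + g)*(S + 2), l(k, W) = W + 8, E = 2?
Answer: 21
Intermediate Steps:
l(k, W) = 8 + W
j(S) = (2 + S)² (j(S) = (S + 2)*(S + 2) = (2 + S)*(2 + S) = (2 + S)²)
D = 1 (D = -1 + 2 = 1)
w(C) = 3 (w(C) = 2 + 1 = 3)
l(0, -1)*w(N(j(-4), 0)) = (8 - 1)*3 = 7*3 = 21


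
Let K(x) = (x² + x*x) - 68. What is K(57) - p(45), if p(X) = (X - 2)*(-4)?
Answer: 6602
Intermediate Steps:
K(x) = -68 + 2*x² (K(x) = (x² + x²) - 68 = 2*x² - 68 = -68 + 2*x²)
p(X) = 8 - 4*X (p(X) = (-2 + X)*(-4) = 8 - 4*X)
K(57) - p(45) = (-68 + 2*57²) - (8 - 4*45) = (-68 + 2*3249) - (8 - 180) = (-68 + 6498) - 1*(-172) = 6430 + 172 = 6602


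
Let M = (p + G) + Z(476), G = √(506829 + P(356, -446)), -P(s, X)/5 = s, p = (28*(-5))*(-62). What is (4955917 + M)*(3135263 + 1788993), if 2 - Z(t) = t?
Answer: 24444612467488 + 4924256*√505049 ≈ 2.4448e+13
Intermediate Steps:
p = 8680 (p = -140*(-62) = 8680)
P(s, X) = -5*s
Z(t) = 2 - t
G = √505049 (G = √(506829 - 5*356) = √(506829 - 1780) = √505049 ≈ 710.67)
M = 8206 + √505049 (M = (8680 + √505049) + (2 - 1*476) = (8680 + √505049) + (2 - 476) = (8680 + √505049) - 474 = 8206 + √505049 ≈ 8916.7)
(4955917 + M)*(3135263 + 1788993) = (4955917 + (8206 + √505049))*(3135263 + 1788993) = (4964123 + √505049)*4924256 = 24444612467488 + 4924256*√505049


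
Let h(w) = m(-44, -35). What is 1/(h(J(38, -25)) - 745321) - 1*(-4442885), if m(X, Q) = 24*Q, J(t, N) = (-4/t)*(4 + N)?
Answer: 3315107514484/746161 ≈ 4.4429e+6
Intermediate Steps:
J(t, N) = -4*(4 + N)/t
h(w) = -840 (h(w) = 24*(-35) = -840)
1/(h(J(38, -25)) - 745321) - 1*(-4442885) = 1/(-840 - 745321) - 1*(-4442885) = 1/(-746161) + 4442885 = -1/746161 + 4442885 = 3315107514484/746161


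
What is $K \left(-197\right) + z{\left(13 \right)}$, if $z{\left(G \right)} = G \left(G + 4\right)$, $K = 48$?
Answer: $-9235$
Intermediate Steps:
$z{\left(G \right)} = G \left(4 + G\right)$
$K \left(-197\right) + z{\left(13 \right)} = 48 \left(-197\right) + 13 \left(4 + 13\right) = -9456 + 13 \cdot 17 = -9456 + 221 = -9235$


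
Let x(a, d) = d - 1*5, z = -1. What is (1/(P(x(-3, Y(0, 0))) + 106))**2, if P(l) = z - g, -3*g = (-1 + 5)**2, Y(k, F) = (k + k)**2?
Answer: 9/109561 ≈ 8.2146e-5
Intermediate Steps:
Y(k, F) = 4*k**2 (Y(k, F) = (2*k)**2 = 4*k**2)
g = -16/3 (g = -(-1 + 5)**2/3 = -1/3*4**2 = -1/3*16 = -16/3 ≈ -5.3333)
x(a, d) = -5 + d (x(a, d) = d - 5 = -5 + d)
P(l) = 13/3 (P(l) = -1 - 1*(-16/3) = -1 + 16/3 = 13/3)
(1/(P(x(-3, Y(0, 0))) + 106))**2 = (1/(13/3 + 106))**2 = (1/(331/3))**2 = (3/331)**2 = 9/109561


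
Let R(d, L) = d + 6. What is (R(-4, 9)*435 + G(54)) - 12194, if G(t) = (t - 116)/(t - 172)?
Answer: -668085/59 ≈ -11323.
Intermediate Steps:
R(d, L) = 6 + d
G(t) = (-116 + t)/(-172 + t)
(R(-4, 9)*435 + G(54)) - 12194 = ((6 - 4)*435 + (-116 + 54)/(-172 + 54)) - 12194 = (2*435 - 62/(-118)) - 12194 = (870 - 1/118*(-62)) - 12194 = (870 + 31/59) - 12194 = 51361/59 - 12194 = -668085/59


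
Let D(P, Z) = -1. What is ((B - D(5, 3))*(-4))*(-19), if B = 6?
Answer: 532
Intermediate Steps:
((B - D(5, 3))*(-4))*(-19) = ((6 - 1*(-1))*(-4))*(-19) = ((6 + 1)*(-4))*(-19) = (7*(-4))*(-19) = -28*(-19) = 532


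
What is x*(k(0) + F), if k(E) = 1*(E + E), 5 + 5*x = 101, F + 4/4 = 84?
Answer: 7968/5 ≈ 1593.6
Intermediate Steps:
F = 83 (F = -1 + 84 = 83)
x = 96/5 (x = -1 + (⅕)*101 = -1 + 101/5 = 96/5 ≈ 19.200)
k(E) = 2*E (k(E) = 1*(2*E) = 2*E)
x*(k(0) + F) = 96*(2*0 + 83)/5 = 96*(0 + 83)/5 = (96/5)*83 = 7968/5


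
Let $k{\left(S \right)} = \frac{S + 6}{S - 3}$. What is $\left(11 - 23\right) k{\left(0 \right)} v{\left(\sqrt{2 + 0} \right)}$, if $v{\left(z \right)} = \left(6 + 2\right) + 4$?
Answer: $288$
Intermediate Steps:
$k{\left(S \right)} = \frac{6 + S}{-3 + S}$
$v{\left(z \right)} = 12$ ($v{\left(z \right)} = 8 + 4 = 12$)
$\left(11 - 23\right) k{\left(0 \right)} v{\left(\sqrt{2 + 0} \right)} = \left(11 - 23\right) \frac{6 + 0}{-3 + 0} \cdot 12 = \left(11 - 23\right) \frac{1}{-3} \cdot 6 \cdot 12 = - 12 \left(\left(- \frac{1}{3}\right) 6\right) 12 = \left(-12\right) \left(-2\right) 12 = 24 \cdot 12 = 288$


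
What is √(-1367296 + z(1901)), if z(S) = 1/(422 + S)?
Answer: I*√7378379054061/2323 ≈ 1169.3*I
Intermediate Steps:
√(-1367296 + z(1901)) = √(-1367296 + 1/(422 + 1901)) = √(-1367296 + 1/2323) = √(-3176228607/2323) = I*√7378379054061/2323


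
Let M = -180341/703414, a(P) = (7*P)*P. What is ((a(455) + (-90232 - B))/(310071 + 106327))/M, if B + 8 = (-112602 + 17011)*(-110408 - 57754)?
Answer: 807590356556891/5363830837 ≈ 1.5056e+5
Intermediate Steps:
a(P) = 7*P²
B = 16074773734 (B = -8 + (-112602 + 17011)*(-110408 - 57754) = -8 - 95591*(-168162) = -8 + 16074773742 = 16074773734)
M = -180341/703414 (M = -180341*1/703414 = -180341/703414 ≈ -0.25638)
((a(455) + (-90232 - B))/(310071 + 106327))/M = ((7*455² + (-90232 - 1*16074773734))/(310071 + 106327))/(-180341/703414) = ((7*207025 + (-90232 - 16074773734))/416398)*(-703414/180341) = ((1449175 - 16074863966)*(1/416398))*(-703414/180341) = -16073414791*1/416398*(-703414/180341) = -16073414791/416398*(-703414/180341) = 807590356556891/5363830837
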